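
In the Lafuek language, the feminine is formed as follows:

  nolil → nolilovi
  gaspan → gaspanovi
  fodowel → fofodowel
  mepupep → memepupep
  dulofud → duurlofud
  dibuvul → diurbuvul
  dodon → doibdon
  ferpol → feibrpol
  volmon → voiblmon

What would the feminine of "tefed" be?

tetefed

nolil and fodowel both end in -l yet inflect differently (nolilovi, fofodowel), so the final letter is not what conditions the rule; the last vowel is.
"tefed" has last vowel 'e'. The stems whose last vowel is 'e' (fodowel → fofodowel, mepupep → memepupep) repeat the first consonant+vowel as a prefix.
So tefed → tetefed.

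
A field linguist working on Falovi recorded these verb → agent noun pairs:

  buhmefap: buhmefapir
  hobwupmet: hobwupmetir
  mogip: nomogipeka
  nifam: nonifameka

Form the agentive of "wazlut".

nowazluteka

buhmefap and mogip both end in -p yet inflect differently (buhmefapir, nomogipeka), so the final letter is not what conditions the rule; the number of vowels is.
"wazlut" has 2 vowels. The stems with 2 vowels (mogip → nomogipeka, nifam → nonifameka) add no- … -eka around the stem.
The other pattern: stems with 3 vowels add -ir.
So wazlut → nowazluteka.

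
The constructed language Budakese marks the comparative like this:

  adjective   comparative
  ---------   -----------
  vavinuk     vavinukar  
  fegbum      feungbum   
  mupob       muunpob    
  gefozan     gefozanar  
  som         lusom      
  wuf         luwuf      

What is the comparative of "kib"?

"kib" has 1 vowel. The stems with 1 vowel (wuf → luwuf, som → lusom) add the prefix lu-.
So kib → lukib.

lukib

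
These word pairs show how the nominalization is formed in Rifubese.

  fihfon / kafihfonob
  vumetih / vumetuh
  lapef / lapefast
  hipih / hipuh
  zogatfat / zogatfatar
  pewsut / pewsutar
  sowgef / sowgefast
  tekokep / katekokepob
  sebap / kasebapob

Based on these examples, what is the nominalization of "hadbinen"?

kahadbinenob

zogatfat and sebap both have last vowel 'a' yet inflect differently (zogatfatar, kasebapob), so the last vowel is not what conditions the rule; the final letter is.
"hadbinen" ends in -n. The one such stem in the data (fihfon → kafihfonob) adds ka- … -ob around the stem, so the same rule applies.
So hadbinen → kahadbinenob.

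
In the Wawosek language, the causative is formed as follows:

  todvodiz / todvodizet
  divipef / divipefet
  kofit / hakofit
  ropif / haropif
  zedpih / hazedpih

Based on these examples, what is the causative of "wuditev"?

"wuditev" has 3 vowels. The stems with 3 vowels (todvodiz → todvodizet, divipef → divipefet) add -et.
So wuditev → wuditevet.

wuditevet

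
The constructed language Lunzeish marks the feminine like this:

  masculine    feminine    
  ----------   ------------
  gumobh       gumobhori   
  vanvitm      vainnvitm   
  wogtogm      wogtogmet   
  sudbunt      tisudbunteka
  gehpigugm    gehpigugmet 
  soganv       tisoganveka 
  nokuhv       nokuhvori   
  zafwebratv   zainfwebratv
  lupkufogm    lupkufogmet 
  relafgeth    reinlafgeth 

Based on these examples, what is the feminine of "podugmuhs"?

"podugmuhs" has second-to-last letter 'h'. The one such stem in the data (nokuhv → nokuhvori) adds -ori, so the same rule applies.
The other patterns: stems whose second-to-last letter is 't' insert -in- after the first vowel; stems whose second-to-last letter is 'g' add -et; stems whose second-to-last letter is 'n' add ti- … -eka around the stem.
So podugmuhs → podugmuhsori.

podugmuhsori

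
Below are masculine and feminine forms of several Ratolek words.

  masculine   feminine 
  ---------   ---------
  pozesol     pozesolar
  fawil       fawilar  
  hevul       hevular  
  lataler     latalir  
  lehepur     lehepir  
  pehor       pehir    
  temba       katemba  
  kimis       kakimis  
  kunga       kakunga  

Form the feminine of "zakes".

kazakes

hevul and lehepur both have last vowel 'u' yet inflect differently (hevular, lehepir), so the last vowel is not what conditions the rule; the final letter is.
"zakes" ends in -s. The one such stem in the data (kimis → kakimis) adds the prefix ka-, so the same rule applies.
So zakes → kazakes.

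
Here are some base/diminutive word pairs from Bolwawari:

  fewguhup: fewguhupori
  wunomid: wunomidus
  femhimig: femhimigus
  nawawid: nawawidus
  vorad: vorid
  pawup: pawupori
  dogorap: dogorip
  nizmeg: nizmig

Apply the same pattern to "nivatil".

nivatilus

dogorap and pawup both end in -p yet inflect differently (dogorip, pawupori), so the final letter is not what conditions the rule; the last vowel is.
"nivatil" has last vowel 'i'. The stems whose last vowel is 'i' (nawawid → nawawidus, wunomid → wunomidus, femhimig → femhimigus) add -us.
So nivatil → nivatilus.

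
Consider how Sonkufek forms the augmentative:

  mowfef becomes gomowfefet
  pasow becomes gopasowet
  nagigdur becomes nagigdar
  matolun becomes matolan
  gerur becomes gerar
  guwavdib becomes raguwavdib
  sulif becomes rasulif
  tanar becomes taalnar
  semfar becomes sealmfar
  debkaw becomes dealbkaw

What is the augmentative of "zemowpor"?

gozemowporet

mowfef and sulif both end in -f yet inflect differently (gomowfefet, rasulif), so the final letter is not what conditions the rule; the last vowel is.
"zemowpor" has last vowel 'o'. The one such stem in the data (pasow → gopasowet) adds go- … -et around the stem, so the same rule applies.
The other patterns: stems whose last vowel is 'u' change the last vowel to 'a'; stems whose last vowel is 'i' add the prefix ra-; stems whose last vowel is 'a' insert -al- after the first vowel.
So zemowpor → gozemowporet.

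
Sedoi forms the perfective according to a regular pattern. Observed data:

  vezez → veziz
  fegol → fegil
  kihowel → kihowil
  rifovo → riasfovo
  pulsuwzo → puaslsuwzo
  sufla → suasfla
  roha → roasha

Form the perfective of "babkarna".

"babkarna" ends in a vowel. The stems ending in a vowel (rifovo → riasfovo, roha → roasha, sufla → suasfla) insert -as- after the first vowel.
The other pattern: stems ending in a consonant change the last vowel to 'i'.
So babkarna → baasbkarna.

baasbkarna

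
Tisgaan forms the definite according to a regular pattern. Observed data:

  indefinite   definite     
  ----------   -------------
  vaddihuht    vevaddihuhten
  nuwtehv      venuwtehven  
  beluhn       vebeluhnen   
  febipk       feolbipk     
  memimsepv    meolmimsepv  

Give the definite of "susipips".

"susipips" has second-to-last letter 'p'. The stems whose second-to-last letter is 'p' (febipk → feolbipk, memimsepv → meolmimsepv) insert -ol- after the first vowel.
The other pattern: stems whose second-to-last letter is 'h' add ve- … -en around the stem.
So susipips → suolsipips.

suolsipips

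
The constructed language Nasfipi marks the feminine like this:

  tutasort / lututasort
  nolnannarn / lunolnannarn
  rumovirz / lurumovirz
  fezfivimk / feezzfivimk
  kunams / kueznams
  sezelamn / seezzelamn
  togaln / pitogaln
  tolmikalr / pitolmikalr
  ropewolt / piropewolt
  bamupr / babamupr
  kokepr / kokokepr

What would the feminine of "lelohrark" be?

lulelohrark

nolnannarn and sezelamn both end in -n yet inflect differently (lunolnannarn, seezzelamn), so the final letter is not what conditions the rule; the second-to-last letter is.
"lelohrark" has second-to-last letter 'r'. The stems whose second-to-last letter is 'r' (tutasort → lututasort, nolnannarn → lunolnannarn, rumovirz → lurumovirz) add the prefix lu-.
The other patterns: stems whose second-to-last letter is 'm' insert -ez- after the first vowel; stems whose second-to-last letter is 'l' add the prefix pi-; stems whose second-to-last letter is 'p' repeat the first consonant+vowel as a prefix.
So lelohrark → lulelohrark.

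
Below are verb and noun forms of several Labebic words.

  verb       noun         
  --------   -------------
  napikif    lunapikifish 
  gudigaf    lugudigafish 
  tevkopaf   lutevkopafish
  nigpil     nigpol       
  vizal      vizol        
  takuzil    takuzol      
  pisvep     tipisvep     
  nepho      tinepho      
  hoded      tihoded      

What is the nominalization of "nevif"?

napikif and nigpil both have last vowel 'i' yet inflect differently (lunapikifish, nigpol), so the last vowel is not what conditions the rule; the final letter is.
"nevif" ends in -f. The stems ending in -f (napikif → lunapikifish, gudigaf → lugudigafish, tevkopaf → lutevkopafish) add lu- … -ish around the stem.
So nevif → lunevifish.

lunevifish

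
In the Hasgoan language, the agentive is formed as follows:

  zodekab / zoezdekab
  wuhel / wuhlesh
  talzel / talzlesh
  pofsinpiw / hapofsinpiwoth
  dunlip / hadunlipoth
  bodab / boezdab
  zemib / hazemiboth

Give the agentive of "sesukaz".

"sesukaz" has last vowel 'a'. The stems whose last vowel is 'a' (zodekab → zoezdekab, bodab → boezdab) insert -ez- after the first vowel.
The other patterns: stems whose last vowel is 'i' add ha- … -oth around the stem; stems whose last vowel is 'e' delete the last vowel and add -esh.
So sesukaz → seezsukaz.

seezsukaz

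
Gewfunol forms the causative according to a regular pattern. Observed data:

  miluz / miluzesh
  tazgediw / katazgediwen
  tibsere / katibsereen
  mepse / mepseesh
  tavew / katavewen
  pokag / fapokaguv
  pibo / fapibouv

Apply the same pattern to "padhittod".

tibsere and mepse both end in -e yet inflect differently (katibsereen, mepseesh), so the final letter is not what conditions the rule; the first letter is.
"padhittod" begins with p-. The stems beginning with p- (pokag → fapokaguv, pibo → fapibouv) add fa- … -uv around the stem.
So padhittod → fapadhittoduv.

fapadhittoduv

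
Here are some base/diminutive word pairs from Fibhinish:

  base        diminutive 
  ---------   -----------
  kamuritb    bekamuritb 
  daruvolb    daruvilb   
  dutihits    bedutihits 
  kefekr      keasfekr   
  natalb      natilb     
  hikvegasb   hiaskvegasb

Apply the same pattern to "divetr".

kamuritb and natalb both end in -b yet inflect differently (bekamuritb, natilb), so the final letter is not what conditions the rule; the second-to-last letter is.
"divetr" has second-to-last letter 't'. The stems whose second-to-last letter is 't' (kamuritb → bekamuritb, dutihits → bedutihits) add the prefix be-.
The other patterns: stems whose second-to-last letter is 'l' change the last vowel to 'i'; stems whose second-to-last letter is 'k' or 's' insert -as- after the first vowel.
So divetr → bedivetr.

bedivetr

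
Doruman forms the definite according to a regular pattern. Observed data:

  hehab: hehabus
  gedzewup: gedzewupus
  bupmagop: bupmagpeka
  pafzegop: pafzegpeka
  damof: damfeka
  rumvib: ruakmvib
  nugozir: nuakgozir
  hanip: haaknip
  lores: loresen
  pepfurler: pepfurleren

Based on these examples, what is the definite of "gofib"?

gedzewup and bupmagop both end in -p yet inflect differently (gedzewupus, bupmagpeka), so the final letter is not what conditions the rule; the last vowel is.
"gofib" has last vowel 'i'. The stems whose last vowel is 'i' (rumvib → ruakmvib, nugozir → nuakgozir, hanip → haaknip) insert -ak- after the first vowel.
So gofib → goakfib.

goakfib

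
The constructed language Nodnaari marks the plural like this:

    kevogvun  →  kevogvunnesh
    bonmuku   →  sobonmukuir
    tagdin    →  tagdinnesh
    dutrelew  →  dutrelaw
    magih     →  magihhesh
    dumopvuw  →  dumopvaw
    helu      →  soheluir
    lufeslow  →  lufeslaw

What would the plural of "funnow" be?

funnaw

"funnow" ends in -w. The stems ending in -w (lufeslow → lufeslaw, dumopvuw → dumopvaw, dutrelew → dutrelaw) change the last vowel to 'a'.
So funnow → funnaw.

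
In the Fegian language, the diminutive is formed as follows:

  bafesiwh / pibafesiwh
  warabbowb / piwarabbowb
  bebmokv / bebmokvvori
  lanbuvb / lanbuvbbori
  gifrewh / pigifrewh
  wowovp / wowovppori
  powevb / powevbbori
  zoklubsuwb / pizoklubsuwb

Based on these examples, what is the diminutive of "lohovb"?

lohovbbori

warabbowb and powevb both end in -b yet inflect differently (piwarabbowb, powevbbori), so the final letter is not what conditions the rule; the second-to-last letter is.
"lohovb" has second-to-last letter 'v'. The stems whose second-to-last letter is 'v' (powevb → powevbbori, wowovp → wowovppori, lanbuvb → lanbuvbbori) double the final consonant and add -ori.
The other pattern: stems whose second-to-last letter is 'w' add the prefix pi-.
So lohovb → lohovbbori.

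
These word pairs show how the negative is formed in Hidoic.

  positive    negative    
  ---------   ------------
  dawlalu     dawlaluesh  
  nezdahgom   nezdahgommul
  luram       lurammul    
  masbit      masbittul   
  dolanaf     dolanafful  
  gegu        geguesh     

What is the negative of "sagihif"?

sagihifful

dawlalu and dolanaf both begin with d- yet inflect differently (dawlaluesh, dolanafful), so the first letter is not what conditions the rule; the final letter is.
"sagihif" ends in -f. The one such stem in the data (dolanaf → dolanafful) doubles the final consonant and adds -ul (as do nezdahgom, luram), so the same rule applies.
So sagihif → sagihifful.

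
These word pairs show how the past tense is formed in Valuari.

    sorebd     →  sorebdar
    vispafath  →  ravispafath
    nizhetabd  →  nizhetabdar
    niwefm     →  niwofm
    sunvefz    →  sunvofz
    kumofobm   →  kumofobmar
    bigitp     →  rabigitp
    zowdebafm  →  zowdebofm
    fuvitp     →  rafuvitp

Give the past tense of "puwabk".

puwabkar

"puwabk" has second-to-last letter 'b'. The stems whose second-to-last letter is 'b' (kumofobm → kumofobmar, nizhetabd → nizhetabdar, sorebd → sorebdar) add -ar.
So puwabk → puwabkar.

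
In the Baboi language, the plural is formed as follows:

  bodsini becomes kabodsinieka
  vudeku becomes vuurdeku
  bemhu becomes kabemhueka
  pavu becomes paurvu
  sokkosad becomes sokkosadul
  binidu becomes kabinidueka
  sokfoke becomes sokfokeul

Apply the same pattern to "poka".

pourka

binidu and pavu both end in -u yet inflect differently (kabinidueka, paurvu), so the final letter is not what conditions the rule; the first letter is.
"poka" begins with p-. The one such stem in the data (pavu → paurvu) inserts -ur- after the first vowel (as does vudeku), so the same rule applies.
So poka → pourka.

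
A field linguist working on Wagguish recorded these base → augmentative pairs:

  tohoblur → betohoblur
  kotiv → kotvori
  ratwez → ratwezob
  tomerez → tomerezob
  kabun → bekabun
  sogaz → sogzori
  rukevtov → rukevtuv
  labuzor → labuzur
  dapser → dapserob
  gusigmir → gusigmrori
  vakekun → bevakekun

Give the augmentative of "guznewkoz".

dapser and labuzor both end in -r yet inflect differently (dapserob, labuzur), so the final letter is not what conditions the rule; the last vowel is.
"guznewkoz" has last vowel 'o'. The stems whose last vowel is 'o' (labuzor → labuzur, rukevtov → rukevtuv) change the last vowel to 'u'.
The other patterns: stems whose last vowel is 'e' add -ob; stems whose last vowel is 'u' add the prefix be-; stems whose last vowel is 'a' or 'i' delete the last vowel and add -ori.
So guznewkoz → guznewkuz.

guznewkuz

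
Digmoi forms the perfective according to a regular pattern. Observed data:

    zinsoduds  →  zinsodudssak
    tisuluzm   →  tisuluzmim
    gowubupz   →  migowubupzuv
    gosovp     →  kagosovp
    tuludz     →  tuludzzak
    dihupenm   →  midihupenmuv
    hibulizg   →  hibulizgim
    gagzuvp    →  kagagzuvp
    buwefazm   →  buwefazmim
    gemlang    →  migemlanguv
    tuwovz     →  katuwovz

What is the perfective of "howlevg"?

tuludz and tuwovz both end in -z yet inflect differently (tuludzzak, katuwovz), so the final letter is not what conditions the rule; the second-to-last letter is.
"howlevg" has second-to-last letter 'v'. The stems whose second-to-last letter is 'v' (tuwovz → katuwovz, gagzuvp → kagagzuvp, gosovp → kagosovp) add the prefix ka-.
The other patterns: stems whose second-to-last letter is 'd' double the final consonant and add -ak; stems whose second-to-last letter is 'z' add -im; stems whose second-to-last letter is 'n' or 'p' add mi- … -uv around the stem.
So howlevg → kahowlevg.

kahowlevg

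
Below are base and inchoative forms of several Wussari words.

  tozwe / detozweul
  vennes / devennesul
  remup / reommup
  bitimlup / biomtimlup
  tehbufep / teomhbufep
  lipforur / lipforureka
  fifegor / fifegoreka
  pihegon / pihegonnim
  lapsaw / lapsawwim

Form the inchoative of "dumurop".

duommurop

tozwe and tehbufep both have last vowel 'e' yet inflect differently (detozweul, teomhbufep), so the last vowel is not what conditions the rule; the final letter is.
"dumurop" ends in -p. The stems ending in -p (remup → reommup, bitimlup → biomtimlup, tehbufep → teomhbufep) insert -om- after the first vowel.
So dumurop → duommurop.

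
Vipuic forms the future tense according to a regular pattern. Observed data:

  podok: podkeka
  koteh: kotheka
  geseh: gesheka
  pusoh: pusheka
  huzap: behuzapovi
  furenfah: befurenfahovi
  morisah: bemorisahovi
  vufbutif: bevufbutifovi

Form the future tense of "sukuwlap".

besukuwlapovi

"sukuwlap" has last vowel 'a'. The stems whose last vowel is 'a' (huzap → behuzapovi, furenfah → befurenfahovi, morisah → bemorisahovi) add be- … -ovi around the stem.
So sukuwlap → besukuwlapovi.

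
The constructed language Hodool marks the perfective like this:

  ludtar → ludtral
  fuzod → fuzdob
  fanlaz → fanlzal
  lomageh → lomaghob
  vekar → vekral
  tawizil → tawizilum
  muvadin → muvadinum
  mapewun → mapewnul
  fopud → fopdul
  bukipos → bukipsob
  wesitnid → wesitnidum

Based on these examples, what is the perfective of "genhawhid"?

genhawhidum

fuzod and wesitnid both end in -d yet inflect differently (fuzdob, wesitnidum), so the final letter is not what conditions the rule; the last vowel is.
"genhawhid" has last vowel 'i'. The stems whose last vowel is 'i' (muvadin → muvadinum, tawizil → tawizilum, wesitnid → wesitnidum) add -um.
The other patterns: stems whose last vowel is 'e' or 'o' delete the last vowel and add -ob; stems whose last vowel is 'a' delete the last vowel and add -al; stems whose last vowel is 'u' delete the last vowel and add -ul.
So genhawhid → genhawhidum.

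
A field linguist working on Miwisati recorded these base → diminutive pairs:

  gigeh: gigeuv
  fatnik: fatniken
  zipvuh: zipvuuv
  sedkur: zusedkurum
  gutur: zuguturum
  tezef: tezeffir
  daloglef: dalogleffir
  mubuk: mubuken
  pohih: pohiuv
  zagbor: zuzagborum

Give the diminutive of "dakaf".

dakaffir

"dakaf" ends in -f. The stems ending in -f (tezef → tezeffir, daloglef → dalogleffir) double the final consonant and add -ir.
So dakaf → dakaffir.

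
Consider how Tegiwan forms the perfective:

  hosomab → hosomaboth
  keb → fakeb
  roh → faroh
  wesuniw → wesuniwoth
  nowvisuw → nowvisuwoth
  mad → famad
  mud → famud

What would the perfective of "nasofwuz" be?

nasofwuzoth

keb and hosomab both end in -b yet inflect differently (fakeb, hosomaboth), so the final letter is not what conditions the rule; the number of vowels is.
"nasofwuz" has 3 vowels. The stems with 3 vowels (wesuniw → wesuniwoth, nowvisuw → nowvisuwoth, hosomab → hosomaboth) add -oth.
So nasofwuz → nasofwuzoth.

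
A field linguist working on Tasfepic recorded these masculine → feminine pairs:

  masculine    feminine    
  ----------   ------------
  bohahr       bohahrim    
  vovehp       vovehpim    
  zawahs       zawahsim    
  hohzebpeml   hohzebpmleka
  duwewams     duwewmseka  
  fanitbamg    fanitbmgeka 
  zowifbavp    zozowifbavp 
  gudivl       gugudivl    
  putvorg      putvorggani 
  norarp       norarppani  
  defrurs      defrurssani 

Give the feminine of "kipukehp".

zawahs and duwewams both end in -s yet inflect differently (zawahsim, duwewmseka), so the final letter is not what conditions the rule; the second-to-last letter is.
"kipukehp" has second-to-last letter 'h'. The stems whose second-to-last letter is 'h' (bohahr → bohahrim, vovehp → vovehpim, zawahs → zawahsim) add -im.
So kipukehp → kipukehpim.

kipukehpim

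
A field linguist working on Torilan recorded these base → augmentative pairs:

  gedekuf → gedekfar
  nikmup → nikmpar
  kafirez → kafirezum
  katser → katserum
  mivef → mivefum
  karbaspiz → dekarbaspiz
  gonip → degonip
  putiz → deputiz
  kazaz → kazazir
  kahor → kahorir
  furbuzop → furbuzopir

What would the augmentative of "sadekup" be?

gedekuf and mivef both end in -f yet inflect differently (gedekfar, mivefum), so the final letter is not what conditions the rule; the last vowel is.
"sadekup" has last vowel 'u'. The stems whose last vowel is 'u' (gedekuf → gedekfar, nikmup → nikmpar) delete the last vowel and add -ar.
The other patterns: stems whose last vowel is 'e' add -um; stems whose last vowel is 'i' add the prefix de-; stems whose last vowel is 'a' or 'o' add -ir.
So sadekup → sadekpar.

sadekpar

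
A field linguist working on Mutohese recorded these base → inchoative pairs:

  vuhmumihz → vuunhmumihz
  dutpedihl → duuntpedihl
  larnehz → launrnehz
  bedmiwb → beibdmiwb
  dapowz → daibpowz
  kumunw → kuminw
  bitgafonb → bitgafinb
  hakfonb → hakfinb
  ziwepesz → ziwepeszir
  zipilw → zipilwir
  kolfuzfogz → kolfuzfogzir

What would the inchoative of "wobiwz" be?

"wobiwz" has second-to-last letter 'w'. The stems whose second-to-last letter is 'w' (bedmiwb → beibdmiwb, dapowz → daibpowz) insert -ib- after the first vowel.
The other patterns: stems whose second-to-last letter is 'h' insert -un- after the first vowel; stems whose second-to-last letter is 'n' change the last vowel to 'i'; stems whose second-to-last letter is 'g', 'l' or 's' add -ir.
So wobiwz → woibbiwz.

woibbiwz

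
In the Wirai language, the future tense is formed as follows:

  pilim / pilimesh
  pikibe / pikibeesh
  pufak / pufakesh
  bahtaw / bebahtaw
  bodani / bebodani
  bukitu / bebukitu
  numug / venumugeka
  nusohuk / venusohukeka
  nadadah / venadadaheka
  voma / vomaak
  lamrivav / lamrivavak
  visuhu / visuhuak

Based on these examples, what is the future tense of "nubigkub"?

pufak and nusohuk both end in -k yet inflect differently (pufakesh, venusohukeka), so the final letter is not what conditions the rule; the first letter is.
"nubigkub" begins with n-. The stems beginning with n- (numug → venumugeka, nusohuk → venusohukeka, nadadah → venadadaheka) add ve- … -eka around the stem.
The other patterns: stems beginning with p- add -esh; stems beginning with b- add the prefix be-; stems beginning with l- or v- add -ak.
So nubigkub → venubigkubeka.

venubigkubeka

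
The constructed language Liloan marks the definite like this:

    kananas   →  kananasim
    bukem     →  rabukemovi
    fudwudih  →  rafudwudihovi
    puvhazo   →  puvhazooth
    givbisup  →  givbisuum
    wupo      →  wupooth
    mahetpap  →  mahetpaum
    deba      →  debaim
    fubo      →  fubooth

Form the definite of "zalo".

"zalo" ends in -o. The stems ending in -o (fubo → fubooth, wupo → wupooth, puvhazo → puvhazooth) add -oth.
The other patterns: stems ending in -p drop the final letter and add -um; stems ending in -a or -s add -im; stems ending in -h or -m add ra- … -ovi around the stem.
So zalo → zalooth.

zalooth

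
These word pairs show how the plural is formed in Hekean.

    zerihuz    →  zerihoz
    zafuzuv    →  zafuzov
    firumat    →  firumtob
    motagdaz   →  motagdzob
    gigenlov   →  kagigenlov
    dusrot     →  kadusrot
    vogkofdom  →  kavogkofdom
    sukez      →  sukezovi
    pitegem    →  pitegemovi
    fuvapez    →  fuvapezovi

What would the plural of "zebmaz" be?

zebmzob

"zebmaz" has last vowel 'a'. The stems whose last vowel is 'a' (firumat → firumtob, motagdaz → motagdzob) delete the last vowel and add -ob.
The other patterns: stems whose last vowel is 'u' change the last vowel to 'o'; stems whose last vowel is 'o' add the prefix ka-; stems whose last vowel is 'e' add -ovi.
So zebmaz → zebmzob.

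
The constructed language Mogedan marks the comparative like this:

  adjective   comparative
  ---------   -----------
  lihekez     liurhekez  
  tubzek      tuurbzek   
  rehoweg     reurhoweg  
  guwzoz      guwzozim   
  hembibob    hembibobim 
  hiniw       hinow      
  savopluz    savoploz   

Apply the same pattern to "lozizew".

"lozizew" has last vowel 'e'. The stems whose last vowel is 'e' (lihekez → liurhekez, tubzek → tuurbzek, rehoweg → reurhoweg) insert -ur- after the first vowel.
So lozizew → lourzizew.

lourzizew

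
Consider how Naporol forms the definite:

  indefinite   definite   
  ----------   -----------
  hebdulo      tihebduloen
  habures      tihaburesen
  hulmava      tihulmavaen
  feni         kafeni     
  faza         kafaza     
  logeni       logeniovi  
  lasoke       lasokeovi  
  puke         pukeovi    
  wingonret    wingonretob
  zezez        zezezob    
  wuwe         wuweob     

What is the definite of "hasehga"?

hulmava and faza both end in -a yet inflect differently (tihulmavaen, kafaza), so the final letter is not what conditions the rule; the first letter is.
"hasehga" begins with h-. The stems beginning with h- (hebdulo → tihebduloen, habures → tihaburesen, hulmava → tihulmavaen) add ti- … -en around the stem.
So hasehga → tihasehgaen.

tihasehgaen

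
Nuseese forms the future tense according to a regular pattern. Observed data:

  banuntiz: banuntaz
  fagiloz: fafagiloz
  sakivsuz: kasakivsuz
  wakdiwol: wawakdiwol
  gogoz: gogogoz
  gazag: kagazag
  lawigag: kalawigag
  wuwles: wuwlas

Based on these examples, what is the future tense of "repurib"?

repurab

banuntiz and fagiloz both end in -z yet inflect differently (banuntaz, fafagiloz), so the final letter is not what conditions the rule; the last vowel is.
"repurib" has last vowel 'i'. The one such stem in the data (banuntiz → banuntaz) changes the last vowel to 'a' (as does wuwles), so the same rule applies.
The other patterns: stems whose last vowel is 'o' repeat the first consonant+vowel as a prefix; stems whose last vowel is 'a' or 'u' add the prefix ka-.
So repurib → repurab.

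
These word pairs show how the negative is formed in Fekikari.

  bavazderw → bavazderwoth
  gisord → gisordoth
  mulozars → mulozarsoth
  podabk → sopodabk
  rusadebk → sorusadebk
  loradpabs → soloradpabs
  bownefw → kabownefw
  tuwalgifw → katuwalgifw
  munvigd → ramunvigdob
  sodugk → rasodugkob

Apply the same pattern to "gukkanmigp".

mulozars and loradpabs both end in -s yet inflect differently (mulozarsoth, soloradpabs), so the final letter is not what conditions the rule; the second-to-last letter is.
"gukkanmigp" has second-to-last letter 'g'. The stems whose second-to-last letter is 'g' (munvigd → ramunvigdob, sodugk → rasodugkob) add ra- … -ob around the stem.
The other patterns: stems whose second-to-last letter is 'r' add -oth; stems whose second-to-last letter is 'b' add the prefix so-; stems whose second-to-last letter is 'f' add the prefix ka-.
So gukkanmigp → ragukkanmigpob.

ragukkanmigpob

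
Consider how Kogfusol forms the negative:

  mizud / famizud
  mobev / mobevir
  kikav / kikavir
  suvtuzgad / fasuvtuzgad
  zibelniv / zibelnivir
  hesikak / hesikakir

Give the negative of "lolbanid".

falolbanid

suvtuzgad and hesikak both have last vowel 'a' yet inflect differently (fasuvtuzgad, hesikakir), so the last vowel is not what conditions the rule; the final letter is.
"lolbanid" ends in -d. The stems ending in -d (suvtuzgad → fasuvtuzgad, mizud → famizud) add the prefix fa-.
So lolbanid → falolbanid.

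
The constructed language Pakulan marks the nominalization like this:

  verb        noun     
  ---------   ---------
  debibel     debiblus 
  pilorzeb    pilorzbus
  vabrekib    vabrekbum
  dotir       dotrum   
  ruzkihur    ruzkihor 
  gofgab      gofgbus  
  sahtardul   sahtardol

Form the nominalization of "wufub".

ruzkihur and dotir both end in -r yet inflect differently (ruzkihor, dotrum), so the final letter is not what conditions the rule; the last vowel is.
"wufub" has last vowel 'u'. The stems whose last vowel is 'u' (sahtardul → sahtardol, ruzkihur → ruzkihor) change the last vowel to 'o'.
The other patterns: stems whose last vowel is 'i' delete the last vowel and add -um; stems whose last vowel is 'a' or 'e' delete the last vowel and add -us.
So wufub → wufob.

wufob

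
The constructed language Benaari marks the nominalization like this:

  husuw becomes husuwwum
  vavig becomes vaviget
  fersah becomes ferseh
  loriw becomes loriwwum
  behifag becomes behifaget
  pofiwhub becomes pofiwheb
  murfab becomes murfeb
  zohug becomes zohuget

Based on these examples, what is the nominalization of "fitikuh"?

"fitikuh" ends in -h. The one such stem in the data (fersah → ferseh) changes the last vowel to 'e' (as do pofiwhub, murfab), so the same rule applies.
The other patterns: stems ending in -g add -et; stems ending in -w double the final consonant and add -um.
So fitikuh → fitikeh.

fitikeh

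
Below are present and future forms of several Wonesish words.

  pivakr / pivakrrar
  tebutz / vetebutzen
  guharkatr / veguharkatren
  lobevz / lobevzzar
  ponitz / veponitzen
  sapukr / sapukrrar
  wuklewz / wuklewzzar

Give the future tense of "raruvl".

guharkatr and sapukr both end in -r yet inflect differently (veguharkatren, sapukrrar), so the final letter is not what conditions the rule; the second-to-last letter is.
"raruvl" has second-to-last letter 'v'. The one such stem in the data (lobevz → lobevzzar) doubles the final consonant and adds -ar (as do sapukr, pivakr), so the same rule applies.
The other pattern: stems whose second-to-last letter is 't' add ve- … -en around the stem.
So raruvl → raruvllar.

raruvllar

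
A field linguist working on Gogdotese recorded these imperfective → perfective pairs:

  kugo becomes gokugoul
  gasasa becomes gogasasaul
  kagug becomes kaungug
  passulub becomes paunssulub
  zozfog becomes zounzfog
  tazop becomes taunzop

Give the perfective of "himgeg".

hiunmgeg

"himgeg" ends in a consonant. The stems ending in a consonant (kagug → kaungug, passulub → paunssulub, zozfog → zounzfog) insert -un- after the first vowel.
So himgeg → hiunmgeg.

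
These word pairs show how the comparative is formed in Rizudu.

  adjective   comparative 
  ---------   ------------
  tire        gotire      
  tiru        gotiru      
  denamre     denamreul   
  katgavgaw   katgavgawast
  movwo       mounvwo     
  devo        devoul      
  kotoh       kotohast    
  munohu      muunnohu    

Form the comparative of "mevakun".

meunvakun

"mevakun" begins with m-. The stems beginning with m- (movwo → mounvwo, munohu → muunnohu) insert -un- after the first vowel.
So mevakun → meunvakun.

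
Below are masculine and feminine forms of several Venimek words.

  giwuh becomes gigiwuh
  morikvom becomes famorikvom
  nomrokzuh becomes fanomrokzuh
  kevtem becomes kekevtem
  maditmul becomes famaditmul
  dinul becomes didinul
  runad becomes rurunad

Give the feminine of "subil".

susubil

giwuh and nomrokzuh both end in -h yet inflect differently (gigiwuh, fanomrokzuh), so the final letter is not what conditions the rule; the number of vowels is.
"subil" has 2 vowels. The stems with 2 vowels (runad → rurunad, giwuh → gigiwuh, dinul → didinul) repeat the first consonant+vowel as a prefix.
So subil → susubil.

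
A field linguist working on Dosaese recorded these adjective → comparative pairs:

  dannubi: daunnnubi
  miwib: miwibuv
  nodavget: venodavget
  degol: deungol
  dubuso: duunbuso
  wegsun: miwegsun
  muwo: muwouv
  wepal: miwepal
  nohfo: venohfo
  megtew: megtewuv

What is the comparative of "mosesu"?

degol and wepal both end in -l yet inflect differently (deungol, miwepal), so the final letter is not what conditions the rule; the first letter is.
"mosesu" begins with m-. The stems beginning with m- (muwo → muwouv, miwib → miwibuv, megtew → megtewuv) add -uv.
The other patterns: stems beginning with d- insert -un- after the first vowel; stems beginning with w- add the prefix mi-; stems beginning with n- add the prefix ve-.
So mosesu → mosesuuv.

mosesuuv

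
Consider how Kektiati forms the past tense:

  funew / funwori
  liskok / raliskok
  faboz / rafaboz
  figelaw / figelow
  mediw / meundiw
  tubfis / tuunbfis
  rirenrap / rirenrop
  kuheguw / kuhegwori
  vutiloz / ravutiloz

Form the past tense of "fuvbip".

fuunvbip

"fuvbip" has last vowel 'i'. The stems whose last vowel is 'i' (tubfis → tuunbfis, mediw → meundiw) insert -un- after the first vowel.
So fuvbip → fuunvbip.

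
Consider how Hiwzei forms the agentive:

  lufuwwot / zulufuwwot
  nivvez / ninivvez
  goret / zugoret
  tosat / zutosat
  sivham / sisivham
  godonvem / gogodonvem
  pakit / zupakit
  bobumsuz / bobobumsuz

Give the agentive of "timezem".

titimezem

goret and nivvez both have last vowel 'e' yet inflect differently (zugoret, ninivvez), so the last vowel is not what conditions the rule; the final letter is.
"timezem" ends in -m. The stems ending in -m (godonvem → gogodonvem, sivham → sisivham) repeat the first consonant+vowel as a prefix.
The other pattern: stems ending in -t add the prefix zu-.
So timezem → titimezem.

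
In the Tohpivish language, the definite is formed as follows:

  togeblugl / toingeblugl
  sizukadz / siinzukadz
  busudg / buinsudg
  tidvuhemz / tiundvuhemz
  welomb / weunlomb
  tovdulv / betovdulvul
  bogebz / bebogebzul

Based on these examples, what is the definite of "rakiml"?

raunkiml

sizukadz and tidvuhemz both end in -z yet inflect differently (siinzukadz, tiundvuhemz), so the final letter is not what conditions the rule; the second-to-last letter is.
"rakiml" has second-to-last letter 'm'. The stems whose second-to-last letter is 'm' (tidvuhemz → tiundvuhemz, welomb → weunlomb) insert -un- after the first vowel.
The other patterns: stems whose second-to-last letter is 'd' or 'g' insert -in- after the first vowel; stems whose second-to-last letter is 'b' or 'l' add be- … -ul around the stem.
So rakiml → raunkiml.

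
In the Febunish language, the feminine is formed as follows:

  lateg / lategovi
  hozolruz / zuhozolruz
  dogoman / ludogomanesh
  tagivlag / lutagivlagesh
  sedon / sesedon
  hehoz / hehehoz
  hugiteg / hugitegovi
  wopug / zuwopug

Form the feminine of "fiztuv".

zufiztuv

wopug and hugiteg both end in -g yet inflect differently (zuwopug, hugitegovi), so the final letter is not what conditions the rule; the last vowel is.
"fiztuv" has last vowel 'u'. The stems whose last vowel is 'u' (hozolruz → zuhozolruz, wopug → zuwopug) add the prefix zu-.
The other patterns: stems whose last vowel is 'e' add -ovi; stems whose last vowel is 'a' add lu- … -esh around the stem; stems whose last vowel is 'o' repeat the first consonant+vowel as a prefix.
So fiztuv → zufiztuv.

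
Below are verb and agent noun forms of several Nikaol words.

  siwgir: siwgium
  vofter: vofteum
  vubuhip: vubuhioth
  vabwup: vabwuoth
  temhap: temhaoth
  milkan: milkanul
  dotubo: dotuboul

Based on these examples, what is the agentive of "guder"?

siwgir and vubuhip both have last vowel 'i' yet inflect differently (siwgium, vubuhioth), so the last vowel is not what conditions the rule; the final letter is.
"guder" ends in -r. The stems ending in -r (siwgir → siwgium, vofter → vofteum) drop the final letter and add -um.
So guder → gudeum.

gudeum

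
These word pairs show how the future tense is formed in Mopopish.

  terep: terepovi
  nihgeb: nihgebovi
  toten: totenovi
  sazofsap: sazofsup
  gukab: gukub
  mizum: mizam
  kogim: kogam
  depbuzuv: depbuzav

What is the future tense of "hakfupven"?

"hakfupven" has last vowel 'e'. The stems whose last vowel is 'e' (terep → terepovi, nihgeb → nihgebovi, toten → totenovi) add -ovi.
So hakfupven → hakfupvenovi.

hakfupvenovi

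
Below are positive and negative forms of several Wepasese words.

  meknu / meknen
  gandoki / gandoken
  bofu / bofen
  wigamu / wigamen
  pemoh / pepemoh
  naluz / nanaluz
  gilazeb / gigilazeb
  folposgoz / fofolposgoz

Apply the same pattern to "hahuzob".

meknu and naluz both have last vowel 'u' yet inflect differently (meknen, nanaluz), so the last vowel is not what conditions the rule; whether the stem ends in a vowel or a consonant is.
"hahuzob" ends in a consonant. The stems ending in a consonant (pemoh → pepemoh, naluz → nanaluz, gilazeb → gigilazeb) repeat the first consonant+vowel as a prefix.
The other pattern: stems ending in a vowel drop the final letter and add -en.
So hahuzob → hahahuzob.

hahahuzob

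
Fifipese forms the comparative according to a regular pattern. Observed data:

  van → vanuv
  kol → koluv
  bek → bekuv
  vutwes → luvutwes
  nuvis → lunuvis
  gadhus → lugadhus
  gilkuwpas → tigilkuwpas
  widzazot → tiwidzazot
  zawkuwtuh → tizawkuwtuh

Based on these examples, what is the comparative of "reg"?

reguv

vutwes and gilkuwpas both end in -s yet inflect differently (luvutwes, tigilkuwpas), so the final letter is not what conditions the rule; the number of vowels is.
"reg" has 1 vowel. The stems with 1 vowel (van → vanuv, kol → koluv, bek → bekuv) add -uv.
So reg → reguv.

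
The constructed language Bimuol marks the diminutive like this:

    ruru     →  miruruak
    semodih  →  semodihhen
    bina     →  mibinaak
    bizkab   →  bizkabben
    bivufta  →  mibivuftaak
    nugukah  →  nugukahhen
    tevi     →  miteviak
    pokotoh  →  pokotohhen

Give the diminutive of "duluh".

duluhhen

bivufta and bizkab both have last vowel 'a' yet inflect differently (mibivuftaak, bizkabben), so the last vowel is not what conditions the rule; whether the stem ends in a vowel or a consonant is.
"duluh" ends in a consonant. The stems ending in a consonant (bizkab → bizkabben, pokotoh → pokotohhen, nugukah → nugukahhen) double the final consonant and add -en.
So duluh → duluhhen.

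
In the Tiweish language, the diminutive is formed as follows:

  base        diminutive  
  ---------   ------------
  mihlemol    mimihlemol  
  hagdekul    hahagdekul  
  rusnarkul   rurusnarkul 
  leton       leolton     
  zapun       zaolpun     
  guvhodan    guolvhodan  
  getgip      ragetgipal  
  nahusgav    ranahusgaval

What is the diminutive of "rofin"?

roolfin

mihlemol and leton both have last vowel 'o' yet inflect differently (mimihlemol, leolton), so the last vowel is not what conditions the rule; the final letter is.
"rofin" ends in -n. The stems ending in -n (leton → leolton, zapun → zaolpun, guvhodan → guolvhodan) insert -ol- after the first vowel.
The other patterns: stems ending in -l repeat the first consonant+vowel as a prefix; stems ending in -p or -v add ra- … -al around the stem.
So rofin → roolfin.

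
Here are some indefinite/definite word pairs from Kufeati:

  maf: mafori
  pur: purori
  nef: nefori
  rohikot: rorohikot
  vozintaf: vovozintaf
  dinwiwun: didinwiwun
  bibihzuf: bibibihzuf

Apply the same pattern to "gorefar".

maf and vozintaf both end in -f yet inflect differently (mafori, vovozintaf), so the final letter is not what conditions the rule; the number of vowels is.
"gorefar" has 3 vowels. The stems with 3 vowels (rohikot → rorohikot, vozintaf → vovozintaf, dinwiwun → didinwiwun) repeat the first consonant+vowel as a prefix.
The other pattern: stems with 1 vowel add -ori.
So gorefar → gogorefar.

gogorefar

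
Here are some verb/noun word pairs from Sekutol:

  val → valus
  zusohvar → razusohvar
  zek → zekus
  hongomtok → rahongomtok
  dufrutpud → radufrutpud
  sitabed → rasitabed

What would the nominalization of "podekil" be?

zek and hongomtok both end in -k yet inflect differently (zekus, rahongomtok), so the final letter is not what conditions the rule; the number of vowels is.
"podekil" has 3 vowels. The stems with 3 vowels (dufrutpud → radufrutpud, sitabed → rasitabed, zusohvar → razusohvar) add the prefix ra-.
So podekil → rapodekil.

rapodekil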